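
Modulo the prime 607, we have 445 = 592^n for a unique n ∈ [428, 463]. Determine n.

Compute 592^428 mod 607 = 285, then multiply by 592 repeatedly:
  592^428=285  592^429=581  592^430=390  592^431=220  592^432=342
  592^433=333  592^434=468  592^435=264  592^436=289  592^437=521
  592^438=76  592^439=74  592^440=104  592^441=261  592^442=334
  592^443=453  592^444=489  592^445=556  592^446=158  592^447=58
  592^448=344  592^449=303  592^450=311  592^451=191  592^452=170
  592^453=485  592^454=9  592^455=472  592^456=204  592^457=582
  592^458=375  592^459=445
Found 445 at exponent 459.

459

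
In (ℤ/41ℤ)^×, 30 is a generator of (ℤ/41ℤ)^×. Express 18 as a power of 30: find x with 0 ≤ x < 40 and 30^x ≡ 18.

32

Successive powers of 30 modulo 41:
  30^0=1  30^1=30  30^2=39  30^3=22  30^4=4  30^5=38
  30^6=33  30^7=6  30^8=16  30^9=29  30^10=9  30^11=24
  30^12=23  30^13=34  30^14=36  30^15=14  30^16=10  30^17=13
  30^18=21  30^19=15  30^20=40  30^21=11  30^22=2  30^23=19
  30^24=37  30^25=3  30^26=8  30^27=35  30^28=25  30^29=12
  30^30=32  30^31=17  30^32=18
So 30^32 ≡ 18 (mod 41), giving x = 32.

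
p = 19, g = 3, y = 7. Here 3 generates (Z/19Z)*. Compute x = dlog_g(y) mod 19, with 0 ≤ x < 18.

6

Successive powers of 3 modulo 19:
  3^0=1  3^1=3  3^2=9  3^3=8  3^4=5  3^5=15
  3^6=7
So 3^6 ≡ 7 (mod 19), giving x = 6.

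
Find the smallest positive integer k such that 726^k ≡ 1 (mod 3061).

The order of 726 must divide p − 1 = 3060 = 2^2 · 3^2 · 5 · 17.
Divisors: 1, 2, 3, 4, 5, 6, 9, 10, 12, 15, 17, 18, 20, 30, 34, 36, 45, 51, 60, 68, 85, 90, 102, 153, 170, 180, 204, 255, 306, 340, 510, 612, 765, 1020, 1530, 3060.
Check each in increasing order: 726^1 ≡ 726;  726^2 ≡ 584;  726^3 ≡ 1566;  726^4 ≡ 1285;  726^5 ≡ 2366;  726^6 ≡ 495;  726^9 ≡ 737;  726^10 ≡ 2448;  726^12 ≡ 145;  726^15 ≡ 556;  726^17 ≡ 238;  726^18 ≡ 1372;  726^20 ≡ 2327;  726^30 ≡ 3036;  726^34 ≡ 1546;  726^36 ≡ 2930;  726^45 ≡ 1405;  726^51 ≡ 628;  726^60 ≡ 625;  726^68 ≡ 2536;  726^85 ≡ 551;  726^90 ≡ 2741;  726^102 ≡ 2576;  726^153 ≡ 1520;  726^170 ≡ 562;  726^180 ≡ 1387;  726^204 ≡ 2589;  726^255 ≡ 501;  726^306 ≡ 2406;  726^340 ≡ 561;  726^510 ≡ 3060;  726^612 ≡ 485;  726^765 ≡ 2560;  726^1020 ≡ 1.
Smallest exponent giving 1 is 1020.

1020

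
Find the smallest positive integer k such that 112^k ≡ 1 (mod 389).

The order of 112 must divide p − 1 = 388 = 2^2 · 97.
Divisors: 1, 2, 4, 97, 194, 388.
Check each in increasing order: 112^1 ≡ 112;  112^2 ≡ 96;  112^4 ≡ 269;  112^97 ≡ 1.
Smallest exponent giving 1 is 97.

97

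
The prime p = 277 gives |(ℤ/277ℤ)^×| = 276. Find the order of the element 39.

138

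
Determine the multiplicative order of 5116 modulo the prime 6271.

6270

The order of 5116 must divide p − 1 = 6270 = 2 · 3 · 5 · 11 · 19.
Divisors: 1, 2, 3, 5, 6, 10, 11, 15, 19, 22, 30, 33, 38, 55, 57, 66, 95, 110, 114, 165, 190, 209, 285, 330, 418, 570, 627, 1045, 1254, 2090, 3135, 6270.
Check each in increasing order: 5116^1 ≡ 5116;  5116^2 ≡ 4573;  5116^3 ≡ 4638;  5116^5 ≡ 1052;  5116^6 ≡ 1514;  5116^10 ≡ 3008;  5116^11 ≡ 6165;  5116^15 ≡ 3832;  5116^19 ≡ 1798;  5116^22 ≡ 4965;  5116^30 ≡ 3813;  5116^33 ≡ 474;  5116^38 ≡ 3239;  5116^55 ≡ 1785;  5116^57 ≡ 4234;  5116^66 ≡ 5191;  5116^95 ≡ 5520;  5116^110 ≡ 557;  5116^114 ≡ 4238;  5116^165 ≡ 3427;  5116^190 ≡ 5882;  5116^209 ≡ 2930;  5116^285 ≡ 3673;  5116^330 ≡ 5017;  5116^418 ≡ 6172;  5116^570 ≡ 2008;  5116^627 ≡ 4667;  5116^1045 ≡ 2021;  5116^1254 ≡ 1706;  5116^2090 ≡ 2020;  5116^3135 ≡ 6270;  5116^6270 ≡ 1.
Smallest exponent giving 1 is 6270.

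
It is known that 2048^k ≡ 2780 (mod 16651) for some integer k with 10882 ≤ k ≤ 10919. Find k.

10888

Compute 2048^10882 mod 16651 = 13045, then multiply by 2048 repeatedly:
  2048^10882=13045  2048^10883=7956  2048^10884=9210  2048^10885=13148  2048^10886=2437
  2048^10887=12327  2048^10888=2780
Found 2780 at exponent 10888.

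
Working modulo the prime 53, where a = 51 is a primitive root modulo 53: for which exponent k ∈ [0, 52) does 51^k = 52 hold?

26

Baby-step giant-step with m = ceil(sqrt(52)) = 8.
Baby table (51^j mod 53 for j=0..7):
  0:1  1:51  2:4  3:45  4:16  5:21  6:11  7:31
Giant step factor: 51^(-8) ≡ 47 (mod 53).
Scan 52·47^i mod 53 for i = 0, 1, …:
  i=0: 52   i=1: 6   i=2: 17   i=3: 4
Match at i=3, j=2: k = 3·8 + 2 = 26.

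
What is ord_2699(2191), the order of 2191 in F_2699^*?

1349

The order of 2191 must divide p − 1 = 2698 = 2 · 19 · 71.
Divisors: 1, 2, 19, 38, 71, 142, 1349, 2698.
Check each in increasing order: 2191^1 ≡ 2191;  2191^2 ≡ 1659;  2191^19 ≡ 2579;  2191^38 ≡ 905;  2191^71 ≡ 816;  2191^142 ≡ 1902;  2191^1349 ≡ 1.
Smallest exponent giving 1 is 1349.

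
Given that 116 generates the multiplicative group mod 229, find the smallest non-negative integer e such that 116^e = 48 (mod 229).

4

Successive powers of 116 modulo 229:
  116^0=1  116^1=116  116^2=174  116^3=32  116^4=48
So 116^4 ≡ 48 (mod 229), giving e = 4.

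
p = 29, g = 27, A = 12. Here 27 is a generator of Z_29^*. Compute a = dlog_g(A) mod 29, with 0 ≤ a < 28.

Successive powers of 27 modulo 29:
  27^0=1  27^1=27  27^2=4  27^3=21  27^4=16  27^5=26
  27^6=6  27^7=17  27^8=24  27^9=10  27^10=9  27^11=11
  27^12=7  27^13=15  27^14=28  27^15=2  27^16=25  27^17=8
  27^18=13  27^19=3  27^20=23  27^21=12
So 27^21 ≡ 12 (mod 29), giving a = 21.

21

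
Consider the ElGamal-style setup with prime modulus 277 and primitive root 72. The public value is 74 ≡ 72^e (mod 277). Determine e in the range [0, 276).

54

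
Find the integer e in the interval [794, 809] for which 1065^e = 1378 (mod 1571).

801

Compute 1065^794 mod 1571 = 742, then multiply by 1065 repeatedly:
  1065^794=742  1065^795=17  1065^796=824  1065^797=942  1065^798=932
  1065^799=1279  1065^800=78  1065^801=1378
Found 1378 at exponent 801.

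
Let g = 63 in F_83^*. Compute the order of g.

41

The order of 63 must divide p − 1 = 82 = 2 · 41.
Divisors: 1, 2, 41, 82.
Check each in increasing order: 63^1 ≡ 63;  63^2 ≡ 68;  63^41 ≡ 1.
Smallest exponent giving 1 is 41.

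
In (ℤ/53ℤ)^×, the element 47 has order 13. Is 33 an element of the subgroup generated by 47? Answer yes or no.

no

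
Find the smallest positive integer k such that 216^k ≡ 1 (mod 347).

346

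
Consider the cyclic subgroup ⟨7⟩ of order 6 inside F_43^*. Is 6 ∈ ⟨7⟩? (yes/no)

yes

⟨7⟩ has order 6; its elements mod 43 are {1, 6, 7, 36, 37, 42}.
6 is in this set.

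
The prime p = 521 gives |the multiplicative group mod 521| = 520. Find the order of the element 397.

130

The order of 397 must divide p − 1 = 520 = 2^3 · 5 · 13.
Divisors: 1, 2, 4, 5, 8, 10, 13, 20, 26, 40, 52, 65, 104, 130, 260, 520.
Check each in increasing order: 397^1 ≡ 397;  397^2 ≡ 267;  397^4 ≡ 433;  397^5 ≡ 492;  397^8 ≡ 450;  397^10 ≡ 320;  397^13 ≡ 496;  397^20 ≡ 284;  397^26 ≡ 104;  397^40 ≡ 422;  397^52 ≡ 396;  397^65 ≡ 520;  397^104 ≡ 516;  397^130 ≡ 1.
Smallest exponent giving 1 is 130.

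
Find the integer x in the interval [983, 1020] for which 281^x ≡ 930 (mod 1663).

987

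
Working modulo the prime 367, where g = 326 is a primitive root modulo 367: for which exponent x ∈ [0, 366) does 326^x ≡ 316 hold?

Baby-step giant-step with m = ceil(sqrt(366)) = 20.
Baby table (326^j mod 367 for j=0..19):
  0:1  1:326  2:213  3:75  4:228  5:194  6:120  7:218
  8:237  9:192  10:202  11:159  12:87  13:103  14:181  15:286
  16:18  17:363  18:164  19:249
Giant step factor: 326^(-20) ≡ 126 (mod 367).
Scan 316·126^i mod 367 for i = 0, 1, …:
  i=0: 316   i=1: 180   i=2: 293   i=3: 218
Match at i=3, j=7: x = 3·20 + 7 = 67.

67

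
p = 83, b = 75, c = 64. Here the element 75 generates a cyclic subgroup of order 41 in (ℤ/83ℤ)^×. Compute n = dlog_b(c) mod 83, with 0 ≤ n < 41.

2

Baby-step giant-step with m = ceil(sqrt(41)) = 7.
Baby table (75^j mod 83 for j=0..6):
  0:1  1:75  2:64  3:69  4:29  5:17  6:30
Giant step factor: 75^(-7) ≡ 37 (mod 83).
Scan 64·37^i mod 83 for i = 0, 1, …:
  i=0: 64
Match at i=0, j=2: n = 0·7 + 2 = 2.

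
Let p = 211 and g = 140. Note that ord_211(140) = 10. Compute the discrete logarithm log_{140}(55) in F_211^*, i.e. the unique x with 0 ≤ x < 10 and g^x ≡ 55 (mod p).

Successive powers of 140 modulo 211:
  140^0=1  140^1=140  140^2=188  140^3=156  140^4=107  140^5=210
  140^6=71  140^7=23  140^8=55
So 140^8 ≡ 55 (mod 211), giving x = 8.

8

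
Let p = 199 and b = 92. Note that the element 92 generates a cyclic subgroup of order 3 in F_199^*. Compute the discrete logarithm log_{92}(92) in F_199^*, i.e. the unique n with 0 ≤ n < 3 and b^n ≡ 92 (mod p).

1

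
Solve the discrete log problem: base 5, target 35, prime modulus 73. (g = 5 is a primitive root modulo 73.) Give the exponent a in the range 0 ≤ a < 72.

34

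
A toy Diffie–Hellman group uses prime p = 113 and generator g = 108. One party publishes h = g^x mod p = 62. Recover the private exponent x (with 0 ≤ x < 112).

Baby-step giant-step with m = ceil(sqrt(112)) = 11.
Baby table (108^j mod 113 for j=0..10):
  0:1  1:108  2:25  3:101  4:60  5:39  6:31  7:71
  8:97  9:80  10:52
Giant step factor: 108^(-11) ≡ 103 (mod 113).
Scan 62·103^i mod 113 for i = 0, 1, …:
  i=0: 62   i=1: 58   i=2: 98   i=3: 37
  i=4: 82   i=5: 84   i=6: 64   i=7: 38
  i=8: 72   i=9: 71
Match at i=9, j=7: x = 9·11 + 7 = 106.

106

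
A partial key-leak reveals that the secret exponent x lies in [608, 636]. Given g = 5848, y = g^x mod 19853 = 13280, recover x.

622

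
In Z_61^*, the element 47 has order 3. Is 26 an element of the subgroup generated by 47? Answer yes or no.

no

⟨47⟩ has order 3; its elements mod 61 are {1, 13, 47}.
26 is not in this set.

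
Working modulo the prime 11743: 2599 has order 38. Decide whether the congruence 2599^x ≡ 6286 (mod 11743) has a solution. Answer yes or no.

no

6286 ∈ ⟨2599⟩ iff 6286^38 ≡ 1 (mod 11743), since |⟨2599⟩| = 38.
6286^38 mod 11743 = 5448.
Since 5448 ≠ 1, 6286 does not lie in the subgroup.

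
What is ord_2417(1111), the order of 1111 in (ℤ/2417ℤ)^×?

604

The order of 1111 must divide p − 1 = 2416 = 2^4 · 151.
Divisors: 1, 2, 4, 8, 16, 151, 302, 604, 1208, 2416.
Check each in increasing order: 1111^1 ≡ 1111;  1111^2 ≡ 1651;  1111^4 ≡ 1842;  1111^8 ≡ 1913;  1111^16 ≡ 231;  1111^151 ≡ 592;  1111^302 ≡ 2416;  1111^604 ≡ 1.
Smallest exponent giving 1 is 604.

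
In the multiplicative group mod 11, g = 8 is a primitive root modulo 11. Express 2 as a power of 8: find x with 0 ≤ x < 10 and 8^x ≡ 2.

7

Successive powers of 8 modulo 11:
  8^0=1  8^1=8  8^2=9  8^3=6  8^4=4  8^5=10
  8^6=3  8^7=2
So 8^7 ≡ 2 (mod 11), giving x = 7.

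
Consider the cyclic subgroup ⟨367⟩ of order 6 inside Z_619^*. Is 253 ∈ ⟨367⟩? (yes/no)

yes

⟨367⟩ has order 6; its elements mod 619 are {1, 252, 253, 366, 367, 618}.
253 is in this set.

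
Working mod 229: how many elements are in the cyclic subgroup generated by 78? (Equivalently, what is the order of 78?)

114

The order of 78 must divide p − 1 = 228 = 2^2 · 3 · 19.
Divisors: 1, 2, 3, 4, 6, 12, 19, 38, 57, 76, 114, 228.
Check each in increasing order: 78^1 ≡ 78;  78^2 ≡ 130;  78^3 ≡ 64;  78^4 ≡ 183;  78^6 ≡ 203;  78^12 ≡ 218;  78^19 ≡ 95;  78^38 ≡ 94;  78^57 ≡ 228;  78^76 ≡ 134;  78^114 ≡ 1.
Smallest exponent giving 1 is 114.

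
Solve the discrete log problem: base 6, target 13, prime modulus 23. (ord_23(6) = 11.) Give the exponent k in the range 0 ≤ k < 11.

Successive powers of 6 modulo 23:
  6^0=1  6^1=6  6^2=13
So 6^2 ≡ 13 (mod 23), giving k = 2.

2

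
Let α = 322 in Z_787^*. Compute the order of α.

The order of 322 must divide p − 1 = 786 = 2 · 3 · 131.
Divisors: 1, 2, 3, 6, 131, 262, 393, 786.
Check each in increasing order: 322^1 ≡ 322;  322^2 ≡ 587;  322^3 ≡ 134;  322^6 ≡ 642;  322^131 ≡ 380;  322^262 ≡ 379;  322^393 ≡ 786;  322^786 ≡ 1.
Smallest exponent giving 1 is 786.

786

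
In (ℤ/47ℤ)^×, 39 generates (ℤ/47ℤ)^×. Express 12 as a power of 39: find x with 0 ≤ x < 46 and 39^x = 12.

Baby-step giant-step with m = ceil(sqrt(46)) = 7.
Baby table (39^j mod 47 for j=0..6):
  0:1  1:39  2:17  3:5  4:7  5:38  6:25
Giant step factor: 39^(-7) ≡ 43 (mod 47).
Scan 12·43^i mod 47 for i = 0, 1, …:
  i=0: 12   i=1: 46   i=2: 4   i=3: 31
  i=4: 17
Match at i=4, j=2: x = 4·7 + 2 = 30.

30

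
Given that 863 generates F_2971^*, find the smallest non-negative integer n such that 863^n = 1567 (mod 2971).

1493

Baby-step giant-step with m = ceil(sqrt(2970)) = 55.
Baby table (863^j mod 2971 for j=0..54):
  0:1  1:863  2:2019  3:1391  4:149  5:834  6:760  7:2260
  8:1404  9:2455  10:342  11:1017  12:1226  13:362  14:451  15:12
  16:1443  17:460  18:1837  19:1788  20:1095  21:207  22:381  23:1993
  24:2721  25:1133  26:320  27:2828  28:1373  29:2441  30:144  31:2461
  32:2549  33:1247  34:659  35:1256  36:2484  37:1601  38:148  39:2942
  40:1712  41:869  42:1255  43:1621  44:2553  45:1728  46:2793  47:878
  48:109  49:1966  50:217  51:98  52:1386  53:1776  54:2623
Giant step factor: 863^(-55) ≡ 1691 (mod 2971).
Scan 1567·1691^i mod 2971 for i = 0, 1, …:
  i=0: 1567   i=1: 2636   i=2: 976   i=3: 1511
  i=4: 41   i=5: 998   i=6: 90   i=7: 669
  i=8: 2299   i=9: 1541     …   i=26: 1308
  i=27: 1404
Match at i=27, j=8: n = 27·55 + 8 = 1493.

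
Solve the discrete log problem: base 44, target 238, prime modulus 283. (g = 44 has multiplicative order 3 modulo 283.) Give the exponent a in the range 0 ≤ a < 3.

Successive powers of 44 modulo 283:
  44^0=1  44^1=44  44^2=238
So 44^2 ≡ 238 (mod 283), giving a = 2.

2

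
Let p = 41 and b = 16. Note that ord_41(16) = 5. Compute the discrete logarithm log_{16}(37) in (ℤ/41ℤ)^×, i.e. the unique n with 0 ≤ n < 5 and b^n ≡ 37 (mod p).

3

Successive powers of 16 modulo 41:
  16^0=1  16^1=16  16^2=10  16^3=37
So 16^3 ≡ 37 (mod 41), giving n = 3.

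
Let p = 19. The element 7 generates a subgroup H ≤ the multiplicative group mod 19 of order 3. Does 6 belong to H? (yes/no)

no

6 ∈ ⟨7⟩ iff 6^3 ≡ 1 (mod 19), since |⟨7⟩| = 3.
6^3 mod 19 = 7.
Since 7 ≠ 1, 6 does not lie in the subgroup.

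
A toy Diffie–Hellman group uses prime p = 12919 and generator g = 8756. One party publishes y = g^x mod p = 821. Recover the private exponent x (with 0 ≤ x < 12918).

10269

Baby-step giant-step with m = ceil(sqrt(12918)) = 114.
Baby table (8756^j mod 12919 for j=0..113):
  0:1  1:8756  2:6190  3:4435  4:11265  5:12694  6:6507  7:2502
  8:9807  9:10418  10:11868  11:8691  12:5486  13:2574  14:7208  15:3933
  16:8213  17:5874  18:2205  19:5994  20:6486  21:12411  22:9007  23:7716
  24:7845  25:497  26:10948  27:1708  28:7965  29:4778  30:4446  31:4229
  32:3270  33:3616  34:10146  35:7332  36:4481  37:633  38:297  39:3813
  40:3932  41:12376  42:12603  43:10689  44:7648  45:6711  46:5904  47:6505
  48:10828  49:10346  50:1548  51:2257  52:9141  53:5391  54:10489  55:513
  56:8935  57:10315  58:1411  59:4152  60:846  61:4989  62:4545  63:5500
  64:8887  65:3435  66:1428  67:10895  68:2724  69:2870  70:2265  71:1675
  72:3235  73:7212  74:200  75:7135  76:10695  77:8508  78:5094  79:6676
  80:9500  81:9478  82:10631  83:3641  84:9423  85:7054  86:12004  87:10959
  88:7591  89:11460  90:1887  91:12090  92:1754  93:10252  94:5300  95:1752
  96:5659  97:5839  98:5801  99:8967  100:6289  101:5706  102:3963  103:12513
  104:10708  105:6065  106:8050  107:12655  108:917  109:6553  110:4789  111:10329
  112:7724  113:379
Giant step factor: 8756^(-114) ≡ 12553 (mod 12919).
Scan 821·12553^i mod 12919 for i = 0, 1, …:
  i=0: 821   i=1: 9570   i=2: 11348   i=3: 6550
  i=4: 5634   i=5: 4996   i=6: 5962   i=7: 1219
  i=8: 6011   i=9: 9123     …   i=89: 2160
  i=90: 10418
Match at i=90, j=9: x = 90·114 + 9 = 10269.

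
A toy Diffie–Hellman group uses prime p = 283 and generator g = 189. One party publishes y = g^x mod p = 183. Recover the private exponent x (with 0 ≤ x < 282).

Baby-step giant-step with m = ceil(sqrt(282)) = 17.
Baby table (189^j mod 283 for j=0..16):
  0:1  1:189  2:63  3:21  4:7  5:191  6:158  7:147
  8:49  9:205  10:257  11:180  12:60  13:20  14:101  15:128
  16:137
Giant step factor: 189^(-17) ≡ 188 (mod 283).
Scan 183·188^i mod 283 for i = 0, 1, …:
  i=0: 183   i=1: 161   i=2: 270   i=3: 103
  i=4: 120   i=5: 203   i=6: 242   i=7: 216
  i=8: 139   i=9: 96   i=10: 219   i=11: 137
Match at i=11, j=16: x = 11·17 + 16 = 203.

203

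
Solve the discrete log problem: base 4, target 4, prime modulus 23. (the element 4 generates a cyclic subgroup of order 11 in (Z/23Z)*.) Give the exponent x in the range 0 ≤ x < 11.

1

Successive powers of 4 modulo 23:
  4^0=1  4^1=4
So 4^1 ≡ 4 (mod 23), giving x = 1.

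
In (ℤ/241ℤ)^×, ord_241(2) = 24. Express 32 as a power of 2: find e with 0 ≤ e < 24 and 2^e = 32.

Successive powers of 2 modulo 241:
  2^0=1  2^1=2  2^2=4  2^3=8  2^4=16  2^5=32
So 2^5 ≡ 32 (mod 241), giving e = 5.

5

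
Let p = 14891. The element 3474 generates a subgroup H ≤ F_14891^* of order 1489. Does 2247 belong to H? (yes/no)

no

2247 ∈ ⟨3474⟩ iff 2247^1489 ≡ 1 (mod 14891), since |⟨3474⟩| = 1489.
2247^1489 mod 14891 = 14890.
Since 14890 ≠ 1, 2247 does not lie in the subgroup.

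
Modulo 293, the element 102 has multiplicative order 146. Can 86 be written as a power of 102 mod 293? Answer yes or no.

86 ∈ ⟨102⟩ iff 86^146 ≡ 1 (mod 293), since |⟨102⟩| = 146.
86^146 mod 293 = 292.
Since 292 ≠ 1, 86 does not lie in the subgroup.

no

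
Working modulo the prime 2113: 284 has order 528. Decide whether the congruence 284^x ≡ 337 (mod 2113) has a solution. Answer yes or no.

337 ∈ ⟨284⟩ iff 337^528 ≡ 1 (mod 2113), since |⟨284⟩| = 528.
337^528 mod 2113 = 1.
Since 1 = 1, 337 lies in the subgroup.

yes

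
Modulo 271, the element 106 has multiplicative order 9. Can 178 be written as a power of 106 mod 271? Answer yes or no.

yes

⟨106⟩ has order 9; its elements mod 271 are {1, 28, 106, 125, 169, 178, 242, 248, 258}.
178 is in this set.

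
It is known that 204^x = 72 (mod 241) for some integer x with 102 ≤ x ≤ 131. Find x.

118

Compute 204^102 mod 241 = 41, then multiply by 204 repeatedly:
  204^102=41  204^103=170  204^104=217  204^105=165  204^106=161
  204^107=68  204^108=135  204^109=66  204^110=209  204^111=220
  204^112=54  204^113=171  204^114=180  204^115=88  204^116=118
  204^117=213  204^118=72
Found 72 at exponent 118.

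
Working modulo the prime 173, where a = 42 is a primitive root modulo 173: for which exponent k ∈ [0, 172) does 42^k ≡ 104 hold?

Baby-step giant-step with m = ceil(sqrt(172)) = 14.
Baby table (42^j mod 173 for j=0..13):
  0:1  1:42  2:34  3:44  4:118  5:112  6:33  7:2
  8:84  9:68  10:88  11:63  12:51  13:66
Giant step factor: 42^(-14) ≡ 130 (mod 173).
Scan 104·130^i mod 173 for i = 0, 1, …:
  i=0: 104   i=1: 26   i=2: 93   i=3: 153
  i=4: 168   i=5: 42
Match at i=5, j=1: k = 5·14 + 1 = 71.

71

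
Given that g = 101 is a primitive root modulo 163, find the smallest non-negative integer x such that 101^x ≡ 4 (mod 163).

44

Baby-step giant-step with m = ceil(sqrt(162)) = 13.
Baby table (101^j mod 163 for j=0..12):
  0:1  1:101  2:95  3:141  4:60  5:29  6:158  7:147
  8:14  9:110  10:26  11:18  12:25
Giant step factor: 101^(-13) ≡ 108 (mod 163).
Scan 4·108^i mod 163 for i = 0, 1, …:
  i=0: 4   i=1: 106   i=2: 38   i=3: 29
Match at i=3, j=5: x = 3·13 + 5 = 44.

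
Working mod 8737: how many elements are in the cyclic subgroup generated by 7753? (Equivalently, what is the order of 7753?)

The order of 7753 must divide p − 1 = 8736 = 2^5 · 3 · 7 · 13.
Divisors: 1, 2, 3, 4, 6, 7, 8, 12, 13, 14, 16, 21, 24, 26, 28, 32, 39, 42, 48, 52, 56, 78, 84, 91, 96, 104, 112, 156, 168, 182, 208, 224, 273, 312, 336, 364, 416, 546, 624, 672, 728, 1092, 1248, 1456, 2184, 2912, 4368, 8736.
Check each in increasing order: 7753^1 ≡ 7753;  7753^2 ≡ 7186;  7753^3 ≡ 5946;  7753^4 ≡ 2926;  7753^6 ≡ 5014;  7753^7 ≡ 2629;  7753^8 ≡ 7953;  7753^12 ≡ 3847;  7753^13 ≡ 6410;  7753^14 ≡ 674;  7753^16 ≡ 3066;  7753^21 ≡ 7072;  7753^24 ≡ 7668;  7753^26 ≡ 6726;  7753^28 ≡ 8689;  7753^32 ≡ 8081;  7753^39 ≡ 5302;  7753^42 ≡ 2596;  7753^48 ≡ 6951;  7753^52 ≡ 7627;  7753^56 ≡ 2304;  7753^78 ≡ 4275;  7753^84 ≡ 2989;  7753^91 ≡ 3518;  7753^96 ≡ 791;  7753^104 ≡ 183;  7753^112 ≡ 5057;  7753^156 ≡ 6558;  7753^168 ≡ 4907;  7753^182 ≡ 4732;  7753^208 ≡ 7278;  7753^224 ≡ 50;  7753^273 ≡ 3191;  7753^312 ≡ 3850;  7753^336 ≡ 8214;  7753^364 ≡ 7630;  7753^416 ≡ 5590;  7753^546 ≡ 3876;  7753^624 ≡ 4548;  7753^672 ≡ 2682;  7753^728 ≡ 2269;  7753^1092 ≡ 4473;  7753^1248 ≡ 3825;  7753^1456 ≡ 2268;  7753^2184 ≡ 8736;  7753^2912 ≡ 6468;  7753^4368 ≡ 1.
Smallest exponent giving 1 is 4368.

4368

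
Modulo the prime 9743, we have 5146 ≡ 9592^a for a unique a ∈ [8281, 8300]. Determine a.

Compute 9592^8281 mod 9743 = 5277, then multiply by 9592 repeatedly:
  9592^8281=5277  9592^8282=2099  9592^8283=4570  9592^8284=1683  9592^8285=8928
  9592^8286=6149  9592^8287=6829  9592^8288=1579  9592^8289=5146
Found 5146 at exponent 8289.

8289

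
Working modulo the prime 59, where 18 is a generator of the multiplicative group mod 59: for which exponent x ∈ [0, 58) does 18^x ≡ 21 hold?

38

Baby-step giant-step with m = ceil(sqrt(58)) = 8.
Baby table (18^j mod 59 for j=0..7):
  0:1  1:18  2:29  3:50  4:15  5:34  6:22  7:42
Giant step factor: 18^(-8) ≡ 16 (mod 59).
Scan 21·16^i mod 59 for i = 0, 1, …:
  i=0: 21   i=1: 41   i=2: 7   i=3: 53
  i=4: 22
Match at i=4, j=6: x = 4·8 + 6 = 38.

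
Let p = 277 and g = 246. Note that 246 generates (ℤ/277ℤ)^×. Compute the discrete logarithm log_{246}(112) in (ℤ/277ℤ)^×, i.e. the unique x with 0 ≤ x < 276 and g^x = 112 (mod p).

242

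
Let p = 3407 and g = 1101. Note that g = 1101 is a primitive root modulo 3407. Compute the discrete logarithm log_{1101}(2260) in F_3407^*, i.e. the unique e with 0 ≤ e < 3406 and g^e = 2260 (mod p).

Baby-step giant-step with m = ceil(sqrt(3406)) = 59.
Baby table (1101^j mod 3407 for j=0..58):
  0:1  1:1101  2:2716  3:2377  4:501  5:3074  6:1323  7:1834
  8:2290  9:110  10:1865  11:2351  12:2538  13:598  14:847  15:2436
  16:727  17:3189  18:1879  19:730  20:3085  21:3213  22:1047  23:1181
  24:2214  25:1609  26:3276  27:2270  28:1939  29:2057  30:2509  31:2739
  32:444  33:1643  34:3233  35:2625  36:989  37:2056  38:1408  39:23
  40:1474  41:1142  42:159  43:1302  44:2562  45:3173  46:1298  47:1565
  48:2530  49:2011  50:2968  51:455  52:126  53:2446  54:1516  55:3093
  56:1800  57:2333  58:3162
Giant step factor: 1101^(-59) ≡ 3125 (mod 3407).
Scan 2260·3125^i mod 3407 for i = 0, 1, …:
  i=0: 2260   i=1: 3196   i=2: 1583   i=3: 3318
  i=4: 1249   i=5: 2110   i=6: 1205   i=7: 890
  i=8: 1138   i=9: 2749   i=10: 1578   i=11: 1321
  i=12: 2248   i=13: 3173
Match at i=13, j=45: e = 13·59 + 45 = 812.

812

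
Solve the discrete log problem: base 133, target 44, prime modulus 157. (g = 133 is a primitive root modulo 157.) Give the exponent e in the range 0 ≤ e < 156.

Baby-step giant-step with m = ceil(sqrt(156)) = 13.
Baby table (133^j mod 157 for j=0..12):
  0:1  1:133  2:105  3:149  4:35  5:102  6:64  7:34
  8:126  9:116  10:42  11:91  12:14
Giant step factor: 133^(-13) ≡ 107 (mod 157).
Scan 44·107^i mod 157 for i = 0, 1, …:
  i=0: 44   i=1: 155   i=2: 100   i=3: 24
  i=4: 56   i=5: 26   i=6: 113   i=7: 2
  i=8: 57   i=9: 133
Match at i=9, j=1: e = 9·13 + 1 = 118.

118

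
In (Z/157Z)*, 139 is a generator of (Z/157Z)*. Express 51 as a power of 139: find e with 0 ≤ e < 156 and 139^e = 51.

94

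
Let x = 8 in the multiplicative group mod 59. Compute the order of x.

58

The order of 8 must divide p − 1 = 58 = 2 · 29.
Divisors: 1, 2, 29, 58.
Check each in increasing order: 8^1 ≡ 8;  8^2 ≡ 5;  8^29 ≡ 58;  8^58 ≡ 1.
Smallest exponent giving 1 is 58.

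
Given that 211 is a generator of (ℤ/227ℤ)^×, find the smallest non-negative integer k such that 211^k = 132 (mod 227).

132

Baby-step giant-step with m = ceil(sqrt(226)) = 16.
Baby table (211^j mod 227 for j=0..15):
  0:1  1:211  2:29  3:217  4:160  5:164  6:100  7:216
  8:176  9:135  10:110  11:56  12:12  13:35  14:121  15:107
Giant step factor: 211^(-16) ≡ 203 (mod 227).
Scan 132·203^i mod 227 for i = 0, 1, …:
  i=0: 132   i=1: 10   i=2: 214   i=3: 85
  i=4: 3   i=5: 155   i=6: 139   i=7: 69
  i=8: 160
Match at i=8, j=4: k = 8·16 + 4 = 132.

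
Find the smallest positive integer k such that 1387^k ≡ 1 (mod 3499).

3498

The order of 1387 must divide p − 1 = 3498 = 2 · 3 · 11 · 53.
Divisors: 1, 2, 3, 6, 11, 22, 33, 53, 66, 106, 159, 318, 583, 1166, 1749, 3498.
Check each in increasing order: 1387^1 ≡ 1387;  1387^2 ≡ 2818;  1387^3 ≡ 183;  1387^6 ≡ 1998;  1387^11 ≡ 2583;  1387^22 ≡ 2795;  1387^33 ≡ 1048;  1387^53 ≡ 287;  1387^66 ≡ 3117;  1387^106 ≡ 1892;  1387^159 ≡ 659;  1387^318 ≡ 405;  1387^583 ≡ 157;  1387^1166 ≡ 156;  1387^1749 ≡ 3498;  1387^3498 ≡ 1.
Smallest exponent giving 1 is 3498.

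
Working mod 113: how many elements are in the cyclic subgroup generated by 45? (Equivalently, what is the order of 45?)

The order of 45 must divide p − 1 = 112 = 2^4 · 7.
Divisors: 1, 2, 4, 7, 8, 14, 16, 28, 56, 112.
Check each in increasing order: 45^1 ≡ 45;  45^2 ≡ 104;  45^4 ≡ 81;  45^7 ≡ 78;  45^8 ≡ 7;  45^14 ≡ 95;  45^16 ≡ 49;  45^28 ≡ 98;  45^56 ≡ 112;  45^112 ≡ 1.
Smallest exponent giving 1 is 112.

112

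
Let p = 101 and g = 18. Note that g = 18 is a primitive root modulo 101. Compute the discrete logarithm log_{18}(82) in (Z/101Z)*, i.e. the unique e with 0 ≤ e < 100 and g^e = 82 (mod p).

14

Baby-step giant-step with m = ceil(sqrt(100)) = 10.
Baby table (18^j mod 101 for j=0..9):
  0:1  1:18  2:21  3:75  4:37  5:60  6:70  7:48
  8:56  9:99
Giant step factor: 18^(-10) ≡ 14 (mod 101).
Scan 82·14^i mod 101 for i = 0, 1, …:
  i=0: 82   i=1: 37
Match at i=1, j=4: e = 1·10 + 4 = 14.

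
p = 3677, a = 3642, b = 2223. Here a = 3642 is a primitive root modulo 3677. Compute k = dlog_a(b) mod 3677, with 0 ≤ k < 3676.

3408

Baby-step giant-step with m = ceil(sqrt(3676)) = 61.
Baby table (3642^j mod 3677 for j=0..60):
  0:1  1:3642  2:1225  3:1249  4:409  5:393  6:953  7:3415
  8:1816  9:2626  10:15  11:3152  12:3667  13:350  14:2458  15:2218
  16:3264  17:3424  18:1501  19:2620  20:225  21:3156  22:3527  23:1573
  24:100  25:177  26:1159  27:3559  28:453  29:2530  30:3375  31:3216
  32:1427  33:1533  34:1500  35:2655  36:2677  37:1907  38:3118  39:1180
  40:2824  41:439  42:3020  43:933  44:438  45:3055  46:3385  47:2866
  48:2646  49:2992  50:1913  51:2908  52:1176  53:2964  54:2893  55:1701
  56:2974  57:2543  58:2920  59:756  60:2956
Giant step factor: 3642^(-61) ≡ 2838 (mod 3677).
Scan 2223·2838^i mod 3677 for i = 0, 1, …:
  i=0: 2223   i=1: 2819   i=2: 2847   i=3: 1417
  i=4: 2485   i=5: 3621   i=6: 2860   i=7: 1541
  i=8: 1405   i=9: 1522     …   i=54: 2683
  i=55: 2964
Match at i=55, j=53: k = 55·61 + 53 = 3408.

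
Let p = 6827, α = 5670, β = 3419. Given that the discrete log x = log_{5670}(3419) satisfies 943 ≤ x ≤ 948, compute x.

943

Compute 5670^943 mod 6827 = 3419, then multiply by 5670 repeatedly:
  5670^943=3419
Found 3419 at exponent 943.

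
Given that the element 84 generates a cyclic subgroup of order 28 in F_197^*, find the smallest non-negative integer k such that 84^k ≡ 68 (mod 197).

Successive powers of 84 modulo 197:
  84^0=1  84^1=84  84^2=161  84^3=128  84^4=114  84^5=120
  84^6=33  84^7=14  84^8=191  84^9=87  84^10=19  84^11=20
  84^12=104  84^13=68
So 84^13 ≡ 68 (mod 197), giving k = 13.

13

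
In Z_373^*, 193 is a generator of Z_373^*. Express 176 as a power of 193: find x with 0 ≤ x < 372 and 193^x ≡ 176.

333

Baby-step giant-step with m = ceil(sqrt(372)) = 20.
Baby table (193^j mod 373 for j=0..19):
  0:1  1:193  2:322  3:228  4:363  5:308  6:137  7:331
  8:100  9:277  10:122  11:47  12:119  13:214  14:272  15:276
  16:302  17:98  18:264  19:224
Giant step factor: 193^(-20) ≡ 259 (mod 373).
Scan 176·259^i mod 373 for i = 0, 1, …:
  i=0: 176   i=1: 78   i=2: 60   i=3: 247
  i=4: 190   i=5: 347   i=6: 353   i=7: 42
  i=8: 61   i=9: 133     …   i=15: 129
  i=16: 214
Match at i=16, j=13: x = 16·20 + 13 = 333.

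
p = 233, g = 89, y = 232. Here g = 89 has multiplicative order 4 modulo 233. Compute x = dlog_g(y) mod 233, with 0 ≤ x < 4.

Successive powers of 89 modulo 233:
  89^0=1  89^1=89  89^2=232
So 89^2 ≡ 232 (mod 233), giving x = 2.

2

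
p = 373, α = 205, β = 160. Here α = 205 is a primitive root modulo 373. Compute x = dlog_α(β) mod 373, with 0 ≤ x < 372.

Baby-step giant-step with m = ceil(sqrt(372)) = 20.
Baby table (205^j mod 373 for j=0..19):
  0:1  1:205  2:249  3:317  4:83  5:230  6:152  7:201
  8:175  9:67  10:307  11:271  12:351  13:339  14:117  15:113
  16:39  17:162  18:13  19:54
Giant step factor: 205^(-20) ≡ 115 (mod 373).
Scan 160·115^i mod 373 for i = 0, 1, …:
  i=0: 160   i=1: 123   i=2: 344   i=3: 22
  i=4: 292   i=5: 10   i=6: 31   i=7: 208
  i=8: 48   i=9: 298   i=10: 327   i=11: 305
  i=12: 13
Match at i=12, j=18: x = 12·20 + 18 = 258.

258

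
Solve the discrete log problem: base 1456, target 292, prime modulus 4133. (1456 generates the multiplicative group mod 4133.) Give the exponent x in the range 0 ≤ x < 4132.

1289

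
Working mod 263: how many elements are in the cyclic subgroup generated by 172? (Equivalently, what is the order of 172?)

131

The order of 172 must divide p − 1 = 262 = 2 · 131.
Divisors: 1, 2, 131, 262.
Check each in increasing order: 172^1 ≡ 172;  172^2 ≡ 128;  172^131 ≡ 1.
Smallest exponent giving 1 is 131.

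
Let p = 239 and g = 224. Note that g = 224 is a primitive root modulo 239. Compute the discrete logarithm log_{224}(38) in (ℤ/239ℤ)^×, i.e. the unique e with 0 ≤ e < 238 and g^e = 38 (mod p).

51

Baby-step giant-step with m = ceil(sqrt(238)) = 16.
Baby table (224^j mod 239 for j=0..15):
  0:1  1:224  2:225  3:210  4:196  5:167  6:124  7:52
  8:176  9:228  10:165  11:154  12:80  13:234  14:75  15:70
Giant step factor: 224^(-16) ≡ 150 (mod 239).
Scan 38·150^i mod 239 for i = 0, 1, …:
  i=0: 38   i=1: 203   i=2: 97   i=3: 210
Match at i=3, j=3: e = 3·16 + 3 = 51.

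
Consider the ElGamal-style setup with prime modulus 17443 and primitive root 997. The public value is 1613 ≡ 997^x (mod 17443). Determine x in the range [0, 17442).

Baby-step giant-step with m = ceil(sqrt(17442)) = 133.
Baby table (997^j mod 17443 for j=0..132):
  0:1  1:997  2:17201  3:2928  4:6235  5:6587  6:8671  7:10702
  8:12221  9:9123  10:7828  11:7495  12:6911  13:282  14:2066  15:1528
  16:5875  17:13970  18:8576  19:3202  20:325  21:10051  22:8565  23:9678
  24:2987  25:12729  26:9752  27:6993  28:12264  29:17108  30:14865  31:11298
  32:13371  33:4435  34:8616  35:8196  36:8088  37:5070  38:13763  39:11513
  40:967  41:4734  42:10188  43:5610  44:11410  45:2934  46:12217  47:5135
  48:8796  49:13226  50:16857  51:8820  52:2268  53:11049  54:9320  55:12364
  56:12150  57:8108  58:7567  59:8923  60:301  61:3566  62:14373  63:9178
  64:10334  65:11628  66:10964  67:11790  68:15491  69:7472  70:1423  71:5848
  72:4494  73:15110  74:11361  75:6410  76:6632  77:1207  78:17255  79:4437
  80:10610  81:7712  82:13944  83:97  84:9494  85:11412  86:4928  87:11733
  88:10991  89:3823  90:8957  91:16756  92:12781  93:9267  94:11852  95:7533
  96:9911  97:8529  98:8672  99:11699  100:11979  101:12051  102:14063  103:14082
  104:15582  105:10984  106:14287  107:10651  108:13703  109:4022  110:15487  111:3484
  112:2391  113:11579  114:14440  115:6205  116:11563  117:15931  118:10077  119:17044
  120:3386  121:9343  122:409  123:6584  124:5680  125:11428  126:3437  127:7861
  128:5510  129:16368  130:9691  131:15948  132:9583
Giant step factor: 997^(-133) ≡ 14722 (mod 17443).
Scan 1613·14722^i mod 17443 for i = 0, 1, …:
  i=0: 1613   i=1: 6663   i=2: 10697   i=3: 5830
  i=4: 9700   i=5: 15002   i=6: 13621   i=7: 3634
  i=8: 2067   i=9: 9782     …   i=58: 11356
  i=59: 9320
Match at i=59, j=54: x = 59·133 + 54 = 7901.

7901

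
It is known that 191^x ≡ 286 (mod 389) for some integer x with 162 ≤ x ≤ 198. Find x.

Compute 191^162 mod 389 = 183, then multiply by 191 repeatedly:
  191^162=183  191^163=332  191^164=5  191^165=177  191^166=353
  191^167=126  191^168=337  191^169=182  191^170=141  191^171=90
  191^172=74  191^173=130  191^174=323  191^175=231  191^176=164
  191^177=204  191^178=64  191^179=165  191^180=6  191^181=368
  191^182=268  191^183=229  191^184=171  191^185=374  191^186=247
  191^187=108  191^188=11  191^189=156  191^190=232  191^191=355
  191^192=119  191^193=167  191^194=388  191^195=198  191^196=85
  191^197=286
Found 286 at exponent 197.

197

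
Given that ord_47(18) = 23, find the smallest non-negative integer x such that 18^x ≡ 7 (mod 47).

18

Successive powers of 18 modulo 47:
  18^0=1  18^1=18  18^2=42  18^3=4  18^4=25  18^5=27
  18^6=16  18^7=6  18^8=14  18^9=17  18^10=24  18^11=9
  18^12=21  18^13=2  18^14=36  18^15=37  18^16=8  18^17=3
  18^18=7
So 18^18 ≡ 7 (mod 47), giving x = 18.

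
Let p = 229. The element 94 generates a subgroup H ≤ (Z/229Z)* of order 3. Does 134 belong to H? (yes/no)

134 ∈ ⟨94⟩ iff 134^3 ≡ 1 (mod 229), since |⟨94⟩| = 3.
134^3 mod 229 = 1.
Since 1 = 1, 134 lies in the subgroup.

yes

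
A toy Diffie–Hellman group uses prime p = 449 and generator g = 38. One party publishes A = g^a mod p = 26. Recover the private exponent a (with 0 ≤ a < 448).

31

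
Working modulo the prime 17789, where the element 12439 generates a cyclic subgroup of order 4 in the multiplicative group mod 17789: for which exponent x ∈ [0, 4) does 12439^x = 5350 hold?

Successive powers of 12439 modulo 17789:
  12439^0=1  12439^1=12439  12439^2=17788  12439^3=5350
So 12439^3 ≡ 5350 (mod 17789), giving x = 3.

3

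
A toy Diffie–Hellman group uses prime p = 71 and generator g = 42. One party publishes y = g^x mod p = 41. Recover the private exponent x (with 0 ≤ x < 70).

5

Baby-step giant-step with m = ceil(sqrt(70)) = 9.
Baby table (42^j mod 71 for j=0..8):
  0:1  1:42  2:60  3:35  4:50  5:41  6:18  7:46
  8:15
Giant step factor: 42^(-9) ≡ 63 (mod 71).
Scan 41·63^i mod 71 for i = 0, 1, …:
  i=0: 41
Match at i=0, j=5: x = 0·9 + 5 = 5.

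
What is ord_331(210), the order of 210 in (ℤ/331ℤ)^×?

The order of 210 must divide p − 1 = 330 = 2 · 3 · 5 · 11.
Divisors: 1, 2, 3, 5, 6, 10, 11, 15, 22, 30, 33, 55, 66, 110, 165, 330.
Check each in increasing order: 210^1 ≡ 210;  210^2 ≡ 77;  210^3 ≡ 282;  210^5 ≡ 199;  210^6 ≡ 84;  210^10 ≡ 212;  210^11 ≡ 166;  210^15 ≡ 151;  210^22 ≡ 83;  210^30 ≡ 293;  210^33 ≡ 207;  210^55 ≡ 300;  210^66 ≡ 150;  210^110 ≡ 299;  210^165 ≡ 330;  210^330 ≡ 1.
Smallest exponent giving 1 is 330.

330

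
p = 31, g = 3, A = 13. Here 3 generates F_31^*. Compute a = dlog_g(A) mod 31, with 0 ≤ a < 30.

11

Successive powers of 3 modulo 31:
  3^0=1  3^1=3  3^2=9  3^3=27  3^4=19  3^5=26
  3^6=16  3^7=17  3^8=20  3^9=29  3^10=25  3^11=13
So 3^11 ≡ 13 (mod 31), giving a = 11.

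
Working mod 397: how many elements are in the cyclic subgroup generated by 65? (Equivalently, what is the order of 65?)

The order of 65 must divide p − 1 = 396 = 2^2 · 3^2 · 11.
Divisors: 1, 2, 3, 4, 6, 9, 11, 12, 18, 22, 33, 36, 44, 66, 99, 132, 198, 396.
Check each in increasing order: 65^1 ≡ 65;  65^2 ≡ 255;  65^3 ≡ 298;  65^4 ≡ 314;  65^6 ≡ 273;  65^9 ≡ 366;  65^11 ≡ 35;  65^12 ≡ 290;  65^18 ≡ 167;  65^22 ≡ 34;  65^33 ≡ 396;  65^36 ≡ 99;  65^44 ≡ 362;  65^66 ≡ 1.
Smallest exponent giving 1 is 66.

66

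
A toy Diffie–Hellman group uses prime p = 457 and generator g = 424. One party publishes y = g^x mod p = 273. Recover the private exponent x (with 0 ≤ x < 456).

241

Baby-step giant-step with m = ceil(sqrt(456)) = 22.
Baby table (424^j mod 457 for j=0..21):
  0:1  1:424  2:175  3:166  4:6  5:259  6:136  7:82
  8:36  9:183  10:359  11:35  12:216  13:184  14:326  15:210
  16:382  17:190  18:128  19:346  20:7  21:226
Giant step factor: 424^(-22) ≡ 385 (mod 457).
Scan 273·385^i mod 457 for i = 0, 1, …:
  i=0: 273   i=1: 452   i=2: 360   i=3: 129
  i=4: 309   i=5: 145   i=6: 71   i=7: 372
  i=8: 179   i=9: 365   i=10: 226
Match at i=10, j=21: x = 10·22 + 21 = 241.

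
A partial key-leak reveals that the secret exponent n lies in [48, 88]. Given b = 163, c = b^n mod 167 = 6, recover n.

66

Compute 163^48 mod 167 = 9, then multiply by 163 repeatedly:
  163^48=9  163^49=131  163^50=144  163^51=92  163^52=133
  163^53=136  163^54=124  163^55=5  163^56=147  163^57=80
  163^58=14  163^59=111  163^60=57  163^61=106  163^62=77
  163^63=26  163^64=63  163^65=82  163^66=6
Found 6 at exponent 66.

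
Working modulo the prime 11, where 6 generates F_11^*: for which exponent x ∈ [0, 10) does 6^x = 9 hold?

4

Successive powers of 6 modulo 11:
  6^0=1  6^1=6  6^2=3  6^3=7  6^4=9
So 6^4 ≡ 9 (mod 11), giving x = 4.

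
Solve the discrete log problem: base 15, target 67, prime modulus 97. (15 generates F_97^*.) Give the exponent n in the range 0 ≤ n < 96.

63

Baby-step giant-step with m = ceil(sqrt(96)) = 10.
Baby table (15^j mod 97 for j=0..9):
  0:1  1:15  2:31  3:77  4:88  5:59  6:12  7:83
  8:81  9:51
Giant step factor: 15^(-10) ≡ 44 (mod 97).
Scan 67·44^i mod 97 for i = 0, 1, …:
  i=0: 67   i=1: 38   i=2: 23   i=3: 42
  i=4: 5   i=5: 26   i=6: 77
Match at i=6, j=3: n = 6·10 + 3 = 63.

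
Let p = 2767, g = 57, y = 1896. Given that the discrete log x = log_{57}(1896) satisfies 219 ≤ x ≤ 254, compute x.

242

Compute 57^219 mod 2767 = 1893, then multiply by 57 repeatedly:
  57^219=1893  57^220=2755  57^221=2083  57^222=2517  57^223=2352
  57^224=1248  57^225=1961  57^226=1097  57^227=1655  57^228=257
  57^229=814  57^230=2126  57^231=2201  57^232=942  57^233=1121
  57^234=256  57^235=757  57^236=1644  57^237=2397  57^238=1046
  57^239=1515  57^240=578  57^241=2509  57^242=1896
Found 1896 at exponent 242.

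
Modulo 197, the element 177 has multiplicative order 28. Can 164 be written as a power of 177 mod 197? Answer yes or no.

yes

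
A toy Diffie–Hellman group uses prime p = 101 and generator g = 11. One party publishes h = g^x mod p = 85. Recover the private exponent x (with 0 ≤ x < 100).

58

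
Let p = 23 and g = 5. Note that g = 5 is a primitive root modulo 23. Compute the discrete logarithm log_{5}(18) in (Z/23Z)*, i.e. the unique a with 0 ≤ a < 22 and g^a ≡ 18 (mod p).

12

Successive powers of 5 modulo 23:
  5^0=1  5^1=5  5^2=2  5^3=10  5^4=4  5^5=20
  5^6=8  5^7=17  5^8=16  5^9=11  5^10=9  5^11=22
  5^12=18
So 5^12 ≡ 18 (mod 23), giving a = 12.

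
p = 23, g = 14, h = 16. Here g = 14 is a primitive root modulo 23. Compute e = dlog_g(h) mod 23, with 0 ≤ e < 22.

14

Successive powers of 14 modulo 23:
  14^0=1  14^1=14  14^2=12  14^3=7  14^4=6  14^5=15
  14^6=3  14^7=19  14^8=13  14^9=21  14^10=18  14^11=22
  14^12=9  14^13=11  14^14=16
So 14^14 ≡ 16 (mod 23), giving e = 14.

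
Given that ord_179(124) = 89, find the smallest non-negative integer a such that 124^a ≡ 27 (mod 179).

44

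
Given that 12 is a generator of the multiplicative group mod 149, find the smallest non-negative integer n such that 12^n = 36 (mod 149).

Baby-step giant-step with m = ceil(sqrt(148)) = 13.
Baby table (12^j mod 149 for j=0..12):
  0:1  1:12  2:144  3:89  4:25  5:2  6:24  7:139
  8:29  9:50  10:4  11:48  12:129
Giant step factor: 12^(-13) ≡ 18 (mod 149).
Scan 36·18^i mod 149 for i = 0, 1, …:
  i=0: 36   i=1: 52   i=2: 42   i=3: 11
  i=4: 49   i=5: 137   i=6: 82   i=7: 135
  i=8: 46   i=9: 83   i=10: 4
Match at i=10, j=10: n = 10·13 + 10 = 140.

140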